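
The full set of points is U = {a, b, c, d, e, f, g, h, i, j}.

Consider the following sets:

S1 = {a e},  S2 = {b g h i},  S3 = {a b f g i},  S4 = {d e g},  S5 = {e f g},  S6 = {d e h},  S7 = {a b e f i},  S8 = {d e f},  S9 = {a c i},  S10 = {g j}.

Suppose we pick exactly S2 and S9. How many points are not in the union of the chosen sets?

Union of S2, S9 = {a, b, c, g, h, i}.
Not covered: d, e, f, j — 4 points.

4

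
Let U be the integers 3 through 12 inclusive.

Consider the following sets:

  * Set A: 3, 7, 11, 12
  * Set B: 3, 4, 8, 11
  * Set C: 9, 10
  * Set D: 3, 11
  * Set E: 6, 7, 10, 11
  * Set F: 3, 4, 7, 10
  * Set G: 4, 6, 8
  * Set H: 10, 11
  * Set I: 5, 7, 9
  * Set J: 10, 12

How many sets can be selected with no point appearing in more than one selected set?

D, G, I, J are pairwise disjoint (D={3,11}; G={4,6,8}; I={5,7,9}; J={10,12}).
Every remaining set overlaps one of these, and no 5 of the listed sets are pairwise disjoint, so 4 is the maximum.

4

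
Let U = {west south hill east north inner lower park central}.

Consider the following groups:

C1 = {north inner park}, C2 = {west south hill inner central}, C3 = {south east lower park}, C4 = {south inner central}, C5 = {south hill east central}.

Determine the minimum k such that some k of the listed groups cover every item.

Take {C1, C2, C3}. Their union is {west, south, hill, east, north, inner, lower, park, central}, which is all 9 items.
Only C2 contains west, so C2 is forced; the remaining 4 items need at least 2 more groups (each remaining group adds at most 3) — so at least 3 groups are needed, and 3 is optimal.

3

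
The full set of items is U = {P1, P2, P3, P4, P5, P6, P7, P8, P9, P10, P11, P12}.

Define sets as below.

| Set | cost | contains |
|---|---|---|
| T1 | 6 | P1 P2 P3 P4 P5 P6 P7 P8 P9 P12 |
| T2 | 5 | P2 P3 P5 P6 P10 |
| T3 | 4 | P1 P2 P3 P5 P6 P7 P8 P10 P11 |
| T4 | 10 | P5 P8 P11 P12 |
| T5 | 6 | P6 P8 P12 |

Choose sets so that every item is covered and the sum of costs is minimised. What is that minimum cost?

T1, T3 together cover every item (T1 ∪ T3 = {P1, P2, P3, P4, P5, P6, P7, P8, P9, P10, P11, P12}); total cost 6 + 4 = 10.
No covering selection has total cost below 10.

10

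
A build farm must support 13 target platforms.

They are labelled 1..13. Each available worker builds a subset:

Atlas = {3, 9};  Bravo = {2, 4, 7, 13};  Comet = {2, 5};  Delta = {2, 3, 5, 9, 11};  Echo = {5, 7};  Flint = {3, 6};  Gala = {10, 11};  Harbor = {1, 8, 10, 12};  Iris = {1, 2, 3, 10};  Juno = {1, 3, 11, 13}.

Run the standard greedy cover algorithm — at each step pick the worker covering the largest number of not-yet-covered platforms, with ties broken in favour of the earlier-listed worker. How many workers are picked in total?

Greedy: pick Delta (covers 5 new) → pick Harbor (covers 4 new) → pick Bravo (covers 3 new) → pick Flint (covers 1 new). Total picks: 4.

4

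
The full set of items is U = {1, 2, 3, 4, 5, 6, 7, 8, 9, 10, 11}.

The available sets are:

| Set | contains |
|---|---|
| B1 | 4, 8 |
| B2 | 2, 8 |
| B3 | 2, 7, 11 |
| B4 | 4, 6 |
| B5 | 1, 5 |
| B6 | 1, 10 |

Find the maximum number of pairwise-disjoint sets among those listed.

B1, B3, B6 are pairwise disjoint (B1={4,8}; B3={2,7,11}; B6={1,10}).
Every remaining set overlaps one of these, and no 4 of the listed sets are pairwise disjoint, so 3 is the maximum.

3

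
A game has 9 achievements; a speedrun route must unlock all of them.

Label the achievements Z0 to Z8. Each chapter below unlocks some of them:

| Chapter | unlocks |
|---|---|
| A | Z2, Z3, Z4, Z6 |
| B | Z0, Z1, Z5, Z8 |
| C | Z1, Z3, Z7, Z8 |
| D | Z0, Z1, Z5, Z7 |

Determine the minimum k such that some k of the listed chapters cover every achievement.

A and B and D together: A ∪ B ∪ D = {Z0, Z1, Z2, Z3, Z4, Z5, Z6, Z7, Z8} — every achievement is covered.
Each chapter has at most 4 achievements, and 2·4 = 8 < 9 — so at least 3 chapters are needed, and 3 is optimal.

3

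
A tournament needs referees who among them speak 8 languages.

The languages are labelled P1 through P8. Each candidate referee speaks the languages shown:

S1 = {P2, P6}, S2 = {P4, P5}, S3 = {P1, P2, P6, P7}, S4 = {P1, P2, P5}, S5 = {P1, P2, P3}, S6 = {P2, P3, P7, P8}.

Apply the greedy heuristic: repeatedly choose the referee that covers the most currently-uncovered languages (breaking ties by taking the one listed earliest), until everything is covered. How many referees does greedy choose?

3

Greedy: pick S3 (covers 4 new) → pick S2 (covers 2 new) → pick S6 (covers 2 new). Total picks: 3.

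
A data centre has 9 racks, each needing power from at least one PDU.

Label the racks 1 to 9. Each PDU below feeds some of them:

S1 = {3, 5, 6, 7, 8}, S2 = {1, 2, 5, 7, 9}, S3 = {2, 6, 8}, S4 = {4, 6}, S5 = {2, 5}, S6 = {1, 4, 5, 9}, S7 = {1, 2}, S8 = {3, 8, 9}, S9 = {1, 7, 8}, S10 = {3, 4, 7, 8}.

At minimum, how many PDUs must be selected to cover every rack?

3

S1 and S3 and S6 together: S1 ∪ S3 ∪ S6 = {1, 2, 3, 4, 5, 6, 7, 8, 9} — every rack is covered.
No 2 of the 10 PDUs cover everything (all 45 combinations miss at least one rack), so 3 is optimal.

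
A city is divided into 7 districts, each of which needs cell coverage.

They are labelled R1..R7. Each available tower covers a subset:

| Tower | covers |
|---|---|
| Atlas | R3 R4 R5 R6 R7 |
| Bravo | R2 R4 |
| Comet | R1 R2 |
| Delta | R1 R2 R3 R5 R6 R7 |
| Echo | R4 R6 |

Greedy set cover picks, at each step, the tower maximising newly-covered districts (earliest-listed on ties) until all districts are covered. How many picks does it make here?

2

Greedy: pick Delta (covers 6 new) → pick Atlas (covers 1 new). Total picks: 2.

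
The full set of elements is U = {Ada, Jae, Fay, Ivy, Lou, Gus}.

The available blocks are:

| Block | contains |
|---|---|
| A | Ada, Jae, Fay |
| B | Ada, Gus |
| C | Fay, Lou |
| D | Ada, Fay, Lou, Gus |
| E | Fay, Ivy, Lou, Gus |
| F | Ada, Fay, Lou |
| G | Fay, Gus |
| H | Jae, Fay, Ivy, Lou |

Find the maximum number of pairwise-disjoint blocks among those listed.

B, C are pairwise disjoint (B={Ada,Gus}; C={Fay,Lou}).
Every remaining block overlaps one of these, and no 3 of the listed blocks are pairwise disjoint, so 2 is the maximum.

2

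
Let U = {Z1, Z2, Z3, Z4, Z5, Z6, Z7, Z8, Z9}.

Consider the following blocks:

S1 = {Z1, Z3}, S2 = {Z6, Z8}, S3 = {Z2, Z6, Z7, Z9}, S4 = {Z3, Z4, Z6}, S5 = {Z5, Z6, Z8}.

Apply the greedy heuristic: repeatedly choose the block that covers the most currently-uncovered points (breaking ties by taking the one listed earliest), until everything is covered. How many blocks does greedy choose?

4

Greedy: pick S3 (covers 4 new) → pick S1 (covers 2 new) → pick S5 (covers 2 new) → pick S4 (covers 1 new). Total picks: 4.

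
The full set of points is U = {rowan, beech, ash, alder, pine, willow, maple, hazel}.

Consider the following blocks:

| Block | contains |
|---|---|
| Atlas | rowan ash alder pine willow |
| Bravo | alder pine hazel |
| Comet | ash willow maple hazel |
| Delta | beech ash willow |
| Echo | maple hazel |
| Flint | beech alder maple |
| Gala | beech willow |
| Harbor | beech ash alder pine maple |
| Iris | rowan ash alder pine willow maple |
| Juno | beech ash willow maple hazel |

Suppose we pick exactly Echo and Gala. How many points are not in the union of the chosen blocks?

Union of Echo, Gala = {beech, willow, maple, hazel}.
Not covered: rowan, ash, alder, pine — 4 points.

4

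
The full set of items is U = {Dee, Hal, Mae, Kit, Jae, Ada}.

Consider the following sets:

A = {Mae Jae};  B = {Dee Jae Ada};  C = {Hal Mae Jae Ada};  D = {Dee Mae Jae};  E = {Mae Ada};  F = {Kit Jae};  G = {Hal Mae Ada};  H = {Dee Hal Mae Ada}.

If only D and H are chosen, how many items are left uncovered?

1

Union of D, H = {Dee, Hal, Mae, Jae, Ada}.
Not covered: Kit — 1 item.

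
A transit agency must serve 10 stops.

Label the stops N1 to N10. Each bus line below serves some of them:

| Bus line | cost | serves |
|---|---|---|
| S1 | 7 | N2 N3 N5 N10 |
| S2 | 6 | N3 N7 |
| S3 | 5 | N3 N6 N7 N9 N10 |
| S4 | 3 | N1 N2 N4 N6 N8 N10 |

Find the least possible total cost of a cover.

S1, S3, S4 together cover every stop (S1 ∪ S3 ∪ S4 = {N1, N2, N3, N4, N5, N6, N7, N8, N9, N10}); total cost 7 + 5 + 3 = 15.
No covering selection has total cost below 15.

15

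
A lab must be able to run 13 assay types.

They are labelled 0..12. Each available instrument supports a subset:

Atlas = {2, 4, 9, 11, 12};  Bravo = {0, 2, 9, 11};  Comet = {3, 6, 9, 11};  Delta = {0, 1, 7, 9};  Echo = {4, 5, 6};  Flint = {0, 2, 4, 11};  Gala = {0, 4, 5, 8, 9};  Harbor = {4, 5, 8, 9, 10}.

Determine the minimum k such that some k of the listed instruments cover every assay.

4

Take {Atlas, Comet, Delta, Harbor}. Their union is {0, 1, 2, 3, 4, 5, 6, 7, 8, 9, 10, 11, 12}, which is all 13 assays.
Only Delta contains 1, so Delta is forced; the remaining 9 assays need at least 3 more instruments (each remaining instrument adds at most 4) — so at least 4 instruments are needed, and 4 is optimal.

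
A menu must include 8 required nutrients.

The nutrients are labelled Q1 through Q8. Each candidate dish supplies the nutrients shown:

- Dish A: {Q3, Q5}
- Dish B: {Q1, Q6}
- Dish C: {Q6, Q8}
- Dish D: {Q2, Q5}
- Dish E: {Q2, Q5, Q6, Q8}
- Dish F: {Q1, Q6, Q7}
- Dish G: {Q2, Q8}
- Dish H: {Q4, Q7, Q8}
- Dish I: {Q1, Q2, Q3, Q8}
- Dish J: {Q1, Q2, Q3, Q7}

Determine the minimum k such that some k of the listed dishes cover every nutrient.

3

E and H and J together: E ∪ H ∪ J = {Q1, Q2, Q3, Q4, Q5, Q6, Q7, Q8} — every nutrient is covered.
Only H contains Q4, so H is forced; the remaining 5 nutrients need at least 2 more dishes (each remaining dish adds at most 3) — so at least 3 dishes are needed, and 3 is optimal.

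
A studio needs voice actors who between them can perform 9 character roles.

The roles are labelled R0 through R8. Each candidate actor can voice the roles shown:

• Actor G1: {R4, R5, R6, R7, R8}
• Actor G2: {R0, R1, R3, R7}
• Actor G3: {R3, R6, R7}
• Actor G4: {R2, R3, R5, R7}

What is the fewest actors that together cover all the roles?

G1 and G2 and G4 together: G1 ∪ G2 ∪ G4 = {R0, R1, R2, R3, R4, R5, R6, R7, R8} — every role is covered.
Only G2 contains R0, so G2 is forced; the remaining 5 roles need at least 2 more actors (each remaining actor adds at most 4) — so at least 3 actors are needed, and 3 is optimal.

3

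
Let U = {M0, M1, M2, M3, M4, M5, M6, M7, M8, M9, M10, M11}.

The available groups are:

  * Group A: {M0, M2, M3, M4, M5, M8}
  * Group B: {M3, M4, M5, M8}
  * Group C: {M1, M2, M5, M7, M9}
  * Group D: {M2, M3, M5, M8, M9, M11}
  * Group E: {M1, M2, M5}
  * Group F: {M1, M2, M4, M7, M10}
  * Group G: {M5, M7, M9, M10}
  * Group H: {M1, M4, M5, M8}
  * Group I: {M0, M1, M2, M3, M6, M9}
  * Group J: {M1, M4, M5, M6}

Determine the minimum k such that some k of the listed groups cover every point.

Take {D, F, I}. Their union is {M0, M1, M2, M3, M4, M5, M6, M7, M8, M9, M10, M11}, which is all 12 points.
Only D contains M11, so D is forced; the remaining 6 points need at least 2 more groups (each remaining group adds at most 4) — so at least 3 groups are needed, and 3 is optimal.

3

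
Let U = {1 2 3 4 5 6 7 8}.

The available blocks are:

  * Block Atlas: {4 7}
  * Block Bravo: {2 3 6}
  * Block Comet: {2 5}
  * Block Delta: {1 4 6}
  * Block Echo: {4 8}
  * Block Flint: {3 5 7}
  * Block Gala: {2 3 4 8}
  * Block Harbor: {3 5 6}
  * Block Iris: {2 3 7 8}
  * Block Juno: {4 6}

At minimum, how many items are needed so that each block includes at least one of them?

3

H = {2, 4, 5} meets every block (each contains at least one member of H), and |H| = 3.
No choice of 2 items meets every block, so 3 is the minimum.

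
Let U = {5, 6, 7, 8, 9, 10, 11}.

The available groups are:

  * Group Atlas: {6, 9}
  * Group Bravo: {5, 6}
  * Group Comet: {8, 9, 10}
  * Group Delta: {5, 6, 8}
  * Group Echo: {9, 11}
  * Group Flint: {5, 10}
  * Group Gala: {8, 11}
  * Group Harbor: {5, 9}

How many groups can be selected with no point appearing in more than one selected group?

3

Atlas, Flint, Gala are pairwise disjoint (Atlas={6,9}; Flint={5,10}; Gala={8,11}).
Every remaining group overlaps one of these, and no 4 of the listed groups are pairwise disjoint, so 3 is the maximum.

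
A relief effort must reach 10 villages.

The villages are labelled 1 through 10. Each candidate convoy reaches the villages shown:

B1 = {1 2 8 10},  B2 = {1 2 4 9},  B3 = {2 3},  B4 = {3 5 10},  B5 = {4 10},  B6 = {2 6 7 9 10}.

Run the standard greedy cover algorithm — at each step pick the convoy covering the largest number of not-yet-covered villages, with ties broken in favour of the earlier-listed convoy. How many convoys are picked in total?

4

Greedy: pick B6 (covers 5 new) → pick B1 (covers 2 new) → pick B4 (covers 2 new) → pick B2 (covers 1 new). Total picks: 4.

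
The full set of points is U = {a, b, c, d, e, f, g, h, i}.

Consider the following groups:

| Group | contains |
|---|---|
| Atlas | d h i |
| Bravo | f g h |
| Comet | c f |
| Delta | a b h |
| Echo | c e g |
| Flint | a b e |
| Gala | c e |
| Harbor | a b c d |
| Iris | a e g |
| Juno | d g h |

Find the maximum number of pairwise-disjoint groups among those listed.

3

Atlas, Comet, Iris are pairwise disjoint (Atlas={d,h,i}; Comet={c,f}; Iris={a,e,g}).
Every remaining group overlaps one of these, and no 4 of the listed groups are pairwise disjoint, so 3 is the maximum.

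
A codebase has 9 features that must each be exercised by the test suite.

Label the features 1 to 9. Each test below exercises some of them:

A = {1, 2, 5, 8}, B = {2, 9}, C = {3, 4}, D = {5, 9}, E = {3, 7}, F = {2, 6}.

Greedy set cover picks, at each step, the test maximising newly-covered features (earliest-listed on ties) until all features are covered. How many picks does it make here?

5

Greedy: pick A (covers 4 new) → pick C (covers 2 new) → pick B (covers 1 new) → pick E (covers 1 new) → pick F (covers 1 new). Total picks: 5.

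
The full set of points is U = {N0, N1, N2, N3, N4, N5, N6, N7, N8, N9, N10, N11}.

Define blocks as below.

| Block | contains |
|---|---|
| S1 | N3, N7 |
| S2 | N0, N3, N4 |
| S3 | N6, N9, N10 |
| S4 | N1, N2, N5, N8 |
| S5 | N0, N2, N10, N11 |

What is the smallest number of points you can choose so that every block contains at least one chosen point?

Take H = {N3, N5, N10}. Each listed block contains at least one of these, so H is a hitting set of size 3.
The blocks S2, S3, S4 are pairwise disjoint, so any hitting set needs a separate point for each — at least 3. Hence 3 is optimal.

3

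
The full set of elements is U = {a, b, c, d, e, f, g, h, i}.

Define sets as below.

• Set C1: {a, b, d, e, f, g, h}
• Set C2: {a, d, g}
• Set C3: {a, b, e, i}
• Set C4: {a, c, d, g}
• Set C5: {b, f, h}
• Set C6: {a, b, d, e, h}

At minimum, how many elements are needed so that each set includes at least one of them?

The 2 elements {b, d} hit every set.
The sets C2, C5 are pairwise disjoint, so any hitting set needs a separate element for each — at least 2. Hence 2 is optimal.

2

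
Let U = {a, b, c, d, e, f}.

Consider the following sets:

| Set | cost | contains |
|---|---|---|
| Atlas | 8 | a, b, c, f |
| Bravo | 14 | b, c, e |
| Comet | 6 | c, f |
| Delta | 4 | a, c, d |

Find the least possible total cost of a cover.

24

Bravo, Comet, Delta together cover every element (Bravo ∪ Comet ∪ Delta = {a, b, c, d, e, f}); total cost 14 + 6 + 4 = 24.
The greedy pick Delta, Atlas, Bravo costs 26; no covering selection beats 24.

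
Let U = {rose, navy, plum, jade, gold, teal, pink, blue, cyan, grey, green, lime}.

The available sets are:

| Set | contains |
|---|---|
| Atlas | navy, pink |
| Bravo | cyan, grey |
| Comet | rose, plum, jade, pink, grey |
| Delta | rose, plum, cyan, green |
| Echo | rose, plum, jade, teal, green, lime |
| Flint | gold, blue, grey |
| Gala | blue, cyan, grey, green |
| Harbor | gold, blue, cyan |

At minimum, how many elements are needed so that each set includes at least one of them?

4

The 4 elements {navy, jade, gold, cyan} hit every set.
No choice of 3 elements meets every set, so 4 is the minimum.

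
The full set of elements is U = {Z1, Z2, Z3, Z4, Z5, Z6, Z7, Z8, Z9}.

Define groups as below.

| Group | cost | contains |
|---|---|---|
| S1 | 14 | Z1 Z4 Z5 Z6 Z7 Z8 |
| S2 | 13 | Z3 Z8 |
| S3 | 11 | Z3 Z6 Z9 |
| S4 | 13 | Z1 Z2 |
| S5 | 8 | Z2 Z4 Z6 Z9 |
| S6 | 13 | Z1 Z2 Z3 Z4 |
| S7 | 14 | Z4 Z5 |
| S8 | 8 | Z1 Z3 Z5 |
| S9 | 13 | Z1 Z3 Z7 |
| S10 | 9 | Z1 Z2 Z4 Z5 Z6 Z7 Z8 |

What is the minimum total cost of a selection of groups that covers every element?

20

S3, S10 together cover every element (S3 ∪ S10 = {Z1, Z2, Z3, Z4, Z5, Z6, Z7, Z8, Z9}); total cost 11 + 9 = 20.
No covering selection has total cost below 20.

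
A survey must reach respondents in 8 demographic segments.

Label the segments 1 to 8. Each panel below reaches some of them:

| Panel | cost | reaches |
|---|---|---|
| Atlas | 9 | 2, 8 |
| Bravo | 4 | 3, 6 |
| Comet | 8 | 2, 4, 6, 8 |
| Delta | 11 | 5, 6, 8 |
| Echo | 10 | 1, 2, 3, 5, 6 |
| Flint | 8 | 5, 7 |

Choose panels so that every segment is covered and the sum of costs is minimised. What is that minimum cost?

Comet, Echo, Flint together cover every segment (Comet ∪ Echo ∪ Flint = {1, 2, 3, 4, 5, 6, 7, 8}); total cost 8 + 10 + 8 = 26.
The greedy pick Bravo, Comet, Flint, Echo costs 30; no covering selection beats 26.

26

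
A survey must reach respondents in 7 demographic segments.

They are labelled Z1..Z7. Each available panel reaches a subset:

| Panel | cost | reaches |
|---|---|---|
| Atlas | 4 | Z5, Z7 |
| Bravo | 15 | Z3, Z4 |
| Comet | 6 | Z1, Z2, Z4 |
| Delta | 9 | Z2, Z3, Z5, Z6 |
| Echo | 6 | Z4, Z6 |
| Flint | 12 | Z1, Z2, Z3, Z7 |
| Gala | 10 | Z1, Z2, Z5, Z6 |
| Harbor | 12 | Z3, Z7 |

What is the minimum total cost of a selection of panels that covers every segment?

19

Atlas, Comet, Delta together cover every segment (Atlas ∪ Comet ∪ Delta = {Z1, Z2, Z3, Z4, Z5, Z6, Z7}); total cost 4 + 6 + 9 = 19.
No covering selection has total cost below 19.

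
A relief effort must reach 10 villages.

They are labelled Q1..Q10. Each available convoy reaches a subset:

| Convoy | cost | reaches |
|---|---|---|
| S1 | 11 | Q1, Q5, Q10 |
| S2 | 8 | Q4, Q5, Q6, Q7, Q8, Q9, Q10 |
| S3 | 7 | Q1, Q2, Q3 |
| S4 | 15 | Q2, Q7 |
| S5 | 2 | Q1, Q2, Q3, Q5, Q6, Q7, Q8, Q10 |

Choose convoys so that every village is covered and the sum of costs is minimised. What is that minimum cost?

S2, S5 together cover every village (S2 ∪ S5 = {Q1, Q2, Q3, Q4, Q5, Q6, Q7, Q8, Q9, Q10}); total cost 8 + 2 = 10.
No covering selection has total cost below 10.

10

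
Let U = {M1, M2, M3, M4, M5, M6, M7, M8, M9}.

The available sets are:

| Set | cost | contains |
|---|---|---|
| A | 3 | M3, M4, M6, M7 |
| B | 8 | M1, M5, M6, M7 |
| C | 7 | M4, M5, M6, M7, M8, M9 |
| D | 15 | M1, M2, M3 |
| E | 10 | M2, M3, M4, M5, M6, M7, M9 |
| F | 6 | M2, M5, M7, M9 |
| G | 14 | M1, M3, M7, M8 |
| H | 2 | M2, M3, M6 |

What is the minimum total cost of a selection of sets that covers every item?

B, C, H together cover every item (B ∪ C ∪ H = {M1, M2, M3, M4, M5, M6, M7, M8, M9}); total cost 8 + 7 + 2 = 17.
No covering selection has total cost below 17.

17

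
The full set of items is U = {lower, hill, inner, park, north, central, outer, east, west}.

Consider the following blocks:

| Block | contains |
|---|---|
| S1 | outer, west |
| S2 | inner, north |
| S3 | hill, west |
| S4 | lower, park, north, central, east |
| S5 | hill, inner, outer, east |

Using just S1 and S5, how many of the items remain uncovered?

4

Union of S1, S5 = {hill, inner, outer, east, west}.
Not covered: lower, park, north, central — 4 items.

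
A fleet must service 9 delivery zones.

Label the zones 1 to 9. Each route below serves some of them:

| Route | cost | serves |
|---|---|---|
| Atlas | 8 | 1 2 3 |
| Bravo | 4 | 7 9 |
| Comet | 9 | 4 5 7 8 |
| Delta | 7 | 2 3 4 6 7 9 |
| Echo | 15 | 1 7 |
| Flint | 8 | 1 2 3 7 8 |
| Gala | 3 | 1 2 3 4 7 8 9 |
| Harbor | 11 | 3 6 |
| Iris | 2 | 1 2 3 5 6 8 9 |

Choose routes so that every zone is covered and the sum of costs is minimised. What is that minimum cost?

Gala, Iris together cover every zone (Gala ∪ Iris = {1, 2, 3, 4, 5, 6, 7, 8, 9}); total cost 3 + 2 = 5.
No covering selection has total cost below 5.

5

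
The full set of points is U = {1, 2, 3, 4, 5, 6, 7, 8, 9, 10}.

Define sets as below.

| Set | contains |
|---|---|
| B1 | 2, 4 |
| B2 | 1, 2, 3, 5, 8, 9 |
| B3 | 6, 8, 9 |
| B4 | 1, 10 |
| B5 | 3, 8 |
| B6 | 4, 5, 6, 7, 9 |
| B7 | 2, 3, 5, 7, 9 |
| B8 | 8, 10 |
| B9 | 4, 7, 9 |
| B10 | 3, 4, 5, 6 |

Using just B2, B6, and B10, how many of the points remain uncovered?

1

Union of B2, B6, B10 = {1, 2, 3, 4, 5, 6, 7, 8, 9}.
Not covered: 10 — 1 point.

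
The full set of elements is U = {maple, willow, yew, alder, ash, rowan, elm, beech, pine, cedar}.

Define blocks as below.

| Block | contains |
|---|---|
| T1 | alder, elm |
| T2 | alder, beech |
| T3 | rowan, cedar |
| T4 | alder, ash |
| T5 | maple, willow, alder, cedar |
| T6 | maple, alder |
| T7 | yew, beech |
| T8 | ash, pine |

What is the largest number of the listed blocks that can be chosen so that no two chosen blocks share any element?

T3, T6, T7, T8 are pairwise disjoint (T3={rowan,cedar}; T6={maple,alder}; T7={yew,beech}; T8={ash,pine}).
Every remaining block overlaps one of these, and no 5 of the listed blocks are pairwise disjoint, so 4 is the maximum.

4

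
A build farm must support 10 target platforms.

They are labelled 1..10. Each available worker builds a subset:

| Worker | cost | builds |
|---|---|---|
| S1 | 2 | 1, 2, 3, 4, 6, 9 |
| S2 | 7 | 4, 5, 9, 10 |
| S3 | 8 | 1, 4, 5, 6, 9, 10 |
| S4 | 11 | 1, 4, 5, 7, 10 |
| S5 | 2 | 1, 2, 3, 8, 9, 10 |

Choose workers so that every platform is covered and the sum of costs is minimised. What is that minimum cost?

S1, S4, S5 together cover every platform (S1 ∪ S4 ∪ S5 = {1, 2, 3, 4, 5, 6, 7, 8, 9, 10}); total cost 2 + 11 + 2 = 15.
No covering selection has total cost below 15.

15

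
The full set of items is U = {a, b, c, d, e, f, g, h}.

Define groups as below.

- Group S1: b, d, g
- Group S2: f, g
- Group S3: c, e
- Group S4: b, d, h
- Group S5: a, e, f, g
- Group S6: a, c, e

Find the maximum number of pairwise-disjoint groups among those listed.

3

S2, S4, S6 are pairwise disjoint (S2={f,g}; S4={b,d,h}; S6={a,c,e}).
Every remaining group overlaps one of these, and no 4 of the listed groups are pairwise disjoint, so 3 is the maximum.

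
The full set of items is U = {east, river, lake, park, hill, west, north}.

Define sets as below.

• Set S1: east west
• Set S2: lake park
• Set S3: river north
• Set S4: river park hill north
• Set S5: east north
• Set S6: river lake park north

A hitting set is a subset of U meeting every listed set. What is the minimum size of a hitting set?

3

H = {east, park, north} meets every set (each contains at least one member of H), and |H| = 3.
The sets S1, S2, S3 are pairwise disjoint, so any hitting set needs a separate item for each — at least 3. Hence 3 is optimal.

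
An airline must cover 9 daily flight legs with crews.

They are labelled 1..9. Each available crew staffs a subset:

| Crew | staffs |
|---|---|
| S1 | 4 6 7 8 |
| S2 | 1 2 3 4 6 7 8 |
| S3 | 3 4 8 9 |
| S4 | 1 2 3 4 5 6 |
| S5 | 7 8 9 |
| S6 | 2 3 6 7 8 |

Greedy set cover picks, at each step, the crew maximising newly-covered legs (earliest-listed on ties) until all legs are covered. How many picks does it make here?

3

Greedy: pick S2 (covers 7 new) → pick S3 (covers 1 new) → pick S4 (covers 1 new). Total picks: 3.
(The true minimum cover uses only 2 crews, so greedy is not optimal here.)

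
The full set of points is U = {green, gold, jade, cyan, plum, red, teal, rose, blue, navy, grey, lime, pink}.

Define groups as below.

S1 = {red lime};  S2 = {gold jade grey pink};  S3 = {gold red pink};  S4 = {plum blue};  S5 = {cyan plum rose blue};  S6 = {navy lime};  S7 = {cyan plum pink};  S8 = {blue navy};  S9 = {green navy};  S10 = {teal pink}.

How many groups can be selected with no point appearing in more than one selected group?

4

S1, S4, S9, S10 are pairwise disjoint (S1={red,lime}; S4={plum,blue}; S9={green,navy}; S10={teal,pink}).
Every remaining group overlaps one of these, and no 5 of the listed groups are pairwise disjoint, so 4 is the maximum.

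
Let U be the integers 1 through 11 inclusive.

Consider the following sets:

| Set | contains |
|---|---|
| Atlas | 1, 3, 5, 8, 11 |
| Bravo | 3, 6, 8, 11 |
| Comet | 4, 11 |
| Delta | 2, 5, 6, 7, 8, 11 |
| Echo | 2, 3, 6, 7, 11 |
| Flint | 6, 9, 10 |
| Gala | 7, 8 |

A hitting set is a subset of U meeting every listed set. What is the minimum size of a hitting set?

3

H = {7, 9, 11} meets every set (each contains at least one member of H), and |H| = 3.
The sets Comet, Flint, Gala are pairwise disjoint, so any hitting set needs a separate point for each — at least 3. Hence 3 is optimal.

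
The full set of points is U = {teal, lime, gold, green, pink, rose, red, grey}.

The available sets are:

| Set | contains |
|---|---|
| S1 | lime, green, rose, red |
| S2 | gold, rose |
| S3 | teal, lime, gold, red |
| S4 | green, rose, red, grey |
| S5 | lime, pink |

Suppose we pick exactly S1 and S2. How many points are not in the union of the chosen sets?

Union of S1, S2 = {lime, gold, green, rose, red}.
Not covered: teal, pink, grey — 3 points.

3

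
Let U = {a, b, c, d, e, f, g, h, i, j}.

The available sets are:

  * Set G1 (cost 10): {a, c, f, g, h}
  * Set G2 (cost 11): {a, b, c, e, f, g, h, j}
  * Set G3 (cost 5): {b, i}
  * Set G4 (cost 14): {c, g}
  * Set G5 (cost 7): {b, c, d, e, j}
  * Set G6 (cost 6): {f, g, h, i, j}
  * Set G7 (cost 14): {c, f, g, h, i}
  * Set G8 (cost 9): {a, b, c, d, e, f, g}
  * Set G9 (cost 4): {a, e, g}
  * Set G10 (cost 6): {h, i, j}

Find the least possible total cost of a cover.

15

G6, G8 together cover every element (G6 ∪ G8 = {a, b, c, d, e, f, g, h, i, j}); total cost 6 + 9 = 15.
The greedy pick G6, G5, G9 costs 17; no covering selection beats 15.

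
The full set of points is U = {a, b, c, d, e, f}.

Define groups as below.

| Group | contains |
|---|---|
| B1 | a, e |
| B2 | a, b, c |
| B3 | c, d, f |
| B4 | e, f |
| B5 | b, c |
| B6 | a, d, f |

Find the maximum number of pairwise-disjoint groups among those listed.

2

B1, B5 are pairwise disjoint (B1={a,e}; B5={b,c}).
Every remaining group overlaps one of these, and no 3 of the listed groups are pairwise disjoint, so 2 is the maximum.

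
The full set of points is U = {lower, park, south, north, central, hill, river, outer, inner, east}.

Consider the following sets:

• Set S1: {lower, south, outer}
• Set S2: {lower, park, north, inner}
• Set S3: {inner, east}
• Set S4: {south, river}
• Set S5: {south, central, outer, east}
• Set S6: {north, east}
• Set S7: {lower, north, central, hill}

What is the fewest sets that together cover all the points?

4

Take {S2, S4, S5, S7}. Their union is {lower, park, south, north, central, hill, river, outer, inner, east}, which is all 10 points.
No 3 of the 7 sets cover everything (all 35 combinations miss at least one point), so 4 is optimal.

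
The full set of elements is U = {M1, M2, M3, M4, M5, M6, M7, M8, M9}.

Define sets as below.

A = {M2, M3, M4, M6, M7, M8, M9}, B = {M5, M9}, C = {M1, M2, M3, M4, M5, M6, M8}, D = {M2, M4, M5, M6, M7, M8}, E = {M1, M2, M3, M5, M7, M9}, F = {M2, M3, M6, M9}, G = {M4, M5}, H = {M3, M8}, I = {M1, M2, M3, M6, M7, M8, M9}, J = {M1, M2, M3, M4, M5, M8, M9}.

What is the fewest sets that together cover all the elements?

D and J together: D ∪ J = {M1, M2, M3, M4, M5, M6, M7, M8, M9} — every element is covered.
No single set has all 9 elements (the largest, A, has 7), so 2 is optimal.

2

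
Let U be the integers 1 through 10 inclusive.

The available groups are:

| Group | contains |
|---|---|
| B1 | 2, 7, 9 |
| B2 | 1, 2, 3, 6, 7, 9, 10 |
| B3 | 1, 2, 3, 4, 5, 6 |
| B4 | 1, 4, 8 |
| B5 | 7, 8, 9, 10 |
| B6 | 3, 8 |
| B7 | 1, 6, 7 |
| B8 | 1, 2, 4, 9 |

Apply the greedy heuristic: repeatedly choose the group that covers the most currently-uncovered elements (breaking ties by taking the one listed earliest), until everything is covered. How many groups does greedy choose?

Greedy: pick B2 (covers 7 new) → pick B3 (covers 2 new) → pick B4 (covers 1 new). Total picks: 3.
(The true minimum cover uses only 2 groups, so greedy is not optimal here.)

3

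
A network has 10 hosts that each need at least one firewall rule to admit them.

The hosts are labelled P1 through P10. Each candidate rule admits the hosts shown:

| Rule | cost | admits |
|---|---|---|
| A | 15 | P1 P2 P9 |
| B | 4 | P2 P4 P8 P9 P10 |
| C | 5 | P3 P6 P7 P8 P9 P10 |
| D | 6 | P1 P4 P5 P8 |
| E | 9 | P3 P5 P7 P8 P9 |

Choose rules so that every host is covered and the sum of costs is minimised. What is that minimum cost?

15

B, C, D together cover every host (B ∪ C ∪ D = {P1, P2, P3, P4, P5, P6, P7, P8, P9, P10}); total cost 4 + 5 + 6 = 15.
No covering selection has total cost below 15.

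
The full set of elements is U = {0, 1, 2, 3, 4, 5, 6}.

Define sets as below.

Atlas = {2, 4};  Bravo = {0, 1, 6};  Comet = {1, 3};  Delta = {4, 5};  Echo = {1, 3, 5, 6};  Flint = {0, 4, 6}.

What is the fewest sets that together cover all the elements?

3

Atlas and Echo and Flint together: Atlas ∪ Echo ∪ Flint = {0, 1, 2, 3, 4, 5, 6} — every element is covered.
Only Atlas contains 2, so Atlas is forced; the remaining 5 elements need at least 2 more sets (each remaining set adds at most 4) — so at least 3 sets are needed, and 3 is optimal.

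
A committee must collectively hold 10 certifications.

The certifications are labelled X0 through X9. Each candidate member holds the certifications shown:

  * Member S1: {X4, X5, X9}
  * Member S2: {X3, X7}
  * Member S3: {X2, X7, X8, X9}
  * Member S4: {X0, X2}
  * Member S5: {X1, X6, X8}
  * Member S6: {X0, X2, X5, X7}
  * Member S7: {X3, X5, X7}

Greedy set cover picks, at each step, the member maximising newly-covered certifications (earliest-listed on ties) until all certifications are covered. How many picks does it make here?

Greedy: pick S3 (covers 4 new) → pick S1 (covers 2 new) → pick S5 (covers 2 new) → pick S2 (covers 1 new) → pick S4 (covers 1 new). Total picks: 5.
(The true minimum cover uses only 4 members, so greedy is not optimal here.)

5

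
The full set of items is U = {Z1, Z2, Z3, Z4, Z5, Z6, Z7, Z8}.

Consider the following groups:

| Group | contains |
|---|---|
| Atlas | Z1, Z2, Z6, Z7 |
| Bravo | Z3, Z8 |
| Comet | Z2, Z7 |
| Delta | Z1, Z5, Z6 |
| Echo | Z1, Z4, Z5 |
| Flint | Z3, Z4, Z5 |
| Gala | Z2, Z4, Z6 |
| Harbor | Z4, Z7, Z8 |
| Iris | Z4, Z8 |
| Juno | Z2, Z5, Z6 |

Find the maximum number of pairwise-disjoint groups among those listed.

Comet, Delta, Iris are pairwise disjoint (Comet={Z2,Z7}; Delta={Z1,Z5,Z6}; Iris={Z4,Z8}).
Every remaining group overlaps one of these, and no 4 of the listed groups are pairwise disjoint, so 3 is the maximum.

3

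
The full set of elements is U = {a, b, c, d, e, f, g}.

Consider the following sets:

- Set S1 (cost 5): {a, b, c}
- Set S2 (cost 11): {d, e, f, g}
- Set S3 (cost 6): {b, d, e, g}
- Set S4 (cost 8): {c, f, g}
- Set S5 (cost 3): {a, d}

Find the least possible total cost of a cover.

S1, S2 together cover every element (S1 ∪ S2 = {a, b, c, d, e, f, g}); total cost 5 + 11 = 16.
The greedy pick S3, S1, S4 costs 19; no covering selection beats 16.

16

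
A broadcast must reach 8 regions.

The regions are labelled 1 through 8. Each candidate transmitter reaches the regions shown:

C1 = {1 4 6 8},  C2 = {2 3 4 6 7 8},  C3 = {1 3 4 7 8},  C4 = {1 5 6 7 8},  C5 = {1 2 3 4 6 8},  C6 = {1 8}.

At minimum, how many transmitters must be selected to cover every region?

C4 and C5 together: C4 ∪ C5 = {1, 2, 3, 4, 5, 6, 7, 8} — every region is covered.
No single transmitter has all 8 regions (the largest, C2, has 6), so 2 is optimal.

2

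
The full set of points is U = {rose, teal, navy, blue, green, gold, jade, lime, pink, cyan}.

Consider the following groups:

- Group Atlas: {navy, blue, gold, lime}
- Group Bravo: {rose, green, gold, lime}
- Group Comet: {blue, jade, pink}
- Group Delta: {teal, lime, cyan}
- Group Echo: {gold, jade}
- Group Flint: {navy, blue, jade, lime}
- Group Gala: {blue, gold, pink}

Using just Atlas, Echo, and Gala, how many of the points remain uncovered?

Union of Atlas, Echo, Gala = {navy, blue, gold, jade, lime, pink}.
Not covered: rose, teal, green, cyan — 4 points.

4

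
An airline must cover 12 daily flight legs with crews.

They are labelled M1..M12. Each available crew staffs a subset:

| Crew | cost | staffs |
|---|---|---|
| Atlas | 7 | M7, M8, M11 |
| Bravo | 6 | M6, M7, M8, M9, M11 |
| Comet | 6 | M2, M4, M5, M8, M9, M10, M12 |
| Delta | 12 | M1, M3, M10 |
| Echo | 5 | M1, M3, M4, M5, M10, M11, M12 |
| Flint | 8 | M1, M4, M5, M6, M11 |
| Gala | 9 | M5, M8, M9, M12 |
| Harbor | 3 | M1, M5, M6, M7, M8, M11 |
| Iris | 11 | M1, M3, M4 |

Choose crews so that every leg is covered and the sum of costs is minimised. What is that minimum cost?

Comet, Echo, Harbor together cover every leg (Comet ∪ Echo ∪ Harbor = {M1, M2, M3, M4, M5, M6, M7, M8, M9, M10, M11, M12}); total cost 6 + 5 + 3 = 14.
No covering selection has total cost below 14.

14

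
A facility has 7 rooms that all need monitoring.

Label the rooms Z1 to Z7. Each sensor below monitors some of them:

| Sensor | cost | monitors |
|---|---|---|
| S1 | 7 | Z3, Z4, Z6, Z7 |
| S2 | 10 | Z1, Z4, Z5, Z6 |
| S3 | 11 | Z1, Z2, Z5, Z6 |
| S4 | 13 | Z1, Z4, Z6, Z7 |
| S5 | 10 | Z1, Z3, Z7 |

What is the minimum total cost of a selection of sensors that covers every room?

S1, S3 together cover every room (S1 ∪ S3 = {Z1, Z2, Z3, Z4, Z5, Z6, Z7}); total cost 7 + 11 = 18.
No covering selection has total cost below 18.

18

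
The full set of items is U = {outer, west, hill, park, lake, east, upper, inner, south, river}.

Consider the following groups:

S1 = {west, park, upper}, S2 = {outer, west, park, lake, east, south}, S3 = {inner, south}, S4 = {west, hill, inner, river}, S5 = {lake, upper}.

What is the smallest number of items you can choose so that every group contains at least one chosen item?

3

H = {west, upper, south} meets every group (each contains at least one member of H), and |H| = 3.
No choice of 2 items meets every group, so 3 is the minimum.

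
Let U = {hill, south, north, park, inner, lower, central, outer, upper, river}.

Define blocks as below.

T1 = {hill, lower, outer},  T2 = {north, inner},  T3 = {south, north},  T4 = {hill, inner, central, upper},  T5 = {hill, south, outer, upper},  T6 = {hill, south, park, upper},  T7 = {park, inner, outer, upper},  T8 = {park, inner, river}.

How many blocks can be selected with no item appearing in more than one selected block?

3

T1, T3, T8 are pairwise disjoint (T1={hill,lower,outer}; T3={south,north}; T8={park,inner,river}).
Every remaining block overlaps one of these, and no 4 of the listed blocks are pairwise disjoint, so 3 is the maximum.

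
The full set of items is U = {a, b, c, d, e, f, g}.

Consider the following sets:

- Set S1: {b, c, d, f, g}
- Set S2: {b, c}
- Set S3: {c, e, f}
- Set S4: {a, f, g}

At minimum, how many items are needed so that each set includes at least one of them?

Take H = {c, f}. Each listed set contains at least one of these, so H is a hitting set of size 2.
The sets S2, S4 are pairwise disjoint, so any hitting set needs a separate item for each — at least 2. Hence 2 is optimal.

2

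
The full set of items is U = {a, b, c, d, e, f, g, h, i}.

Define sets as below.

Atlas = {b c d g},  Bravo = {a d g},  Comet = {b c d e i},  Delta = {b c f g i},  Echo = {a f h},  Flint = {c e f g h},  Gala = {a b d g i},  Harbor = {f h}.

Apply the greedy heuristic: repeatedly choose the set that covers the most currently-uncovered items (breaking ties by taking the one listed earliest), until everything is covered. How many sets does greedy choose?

3

Greedy: pick Comet (covers 5 new) → pick Echo (covers 3 new) → pick Atlas (covers 1 new). Total picks: 3.
(The true minimum cover uses only 2 sets, so greedy is not optimal here.)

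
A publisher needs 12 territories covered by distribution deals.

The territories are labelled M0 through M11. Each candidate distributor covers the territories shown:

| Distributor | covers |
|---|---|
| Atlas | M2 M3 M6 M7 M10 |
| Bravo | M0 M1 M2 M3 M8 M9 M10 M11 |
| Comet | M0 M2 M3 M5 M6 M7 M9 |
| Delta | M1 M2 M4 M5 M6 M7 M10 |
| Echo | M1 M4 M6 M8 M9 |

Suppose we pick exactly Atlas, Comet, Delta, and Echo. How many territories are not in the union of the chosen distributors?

1

Union of Atlas, Comet, Delta, Echo = {M0, M1, M2, M3, M4, M5, M6, M7, M8, M9, M10}.
Not covered: M11 — 1 territory.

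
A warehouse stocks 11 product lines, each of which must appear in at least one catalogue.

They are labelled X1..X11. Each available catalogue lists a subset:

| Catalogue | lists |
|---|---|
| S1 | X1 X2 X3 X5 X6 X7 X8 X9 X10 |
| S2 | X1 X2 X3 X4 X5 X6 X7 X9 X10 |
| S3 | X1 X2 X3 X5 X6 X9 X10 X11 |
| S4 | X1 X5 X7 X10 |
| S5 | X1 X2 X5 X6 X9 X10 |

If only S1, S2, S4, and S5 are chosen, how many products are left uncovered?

1

Union of S1, S2, S4, S5 = {X1, X2, X3, X4, X5, X6, X7, X8, X9, X10}.
Not covered: X11 — 1 product.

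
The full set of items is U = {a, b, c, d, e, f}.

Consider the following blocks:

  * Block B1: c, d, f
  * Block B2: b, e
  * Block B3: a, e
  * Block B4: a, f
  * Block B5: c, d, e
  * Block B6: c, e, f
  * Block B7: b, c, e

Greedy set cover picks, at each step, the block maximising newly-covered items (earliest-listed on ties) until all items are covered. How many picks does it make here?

Greedy: pick B1 (covers 3 new) → pick B2 (covers 2 new) → pick B3 (covers 1 new). Total picks: 3.

3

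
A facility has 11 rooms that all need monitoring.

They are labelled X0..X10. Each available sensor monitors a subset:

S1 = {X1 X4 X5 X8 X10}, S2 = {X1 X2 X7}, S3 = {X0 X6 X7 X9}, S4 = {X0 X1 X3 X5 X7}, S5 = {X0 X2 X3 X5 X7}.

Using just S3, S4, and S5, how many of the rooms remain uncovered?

Union of S3, S4, S5 = {X0, X1, X2, X3, X5, X6, X7, X9}.
Not covered: X4, X8, X10 — 3 rooms.

3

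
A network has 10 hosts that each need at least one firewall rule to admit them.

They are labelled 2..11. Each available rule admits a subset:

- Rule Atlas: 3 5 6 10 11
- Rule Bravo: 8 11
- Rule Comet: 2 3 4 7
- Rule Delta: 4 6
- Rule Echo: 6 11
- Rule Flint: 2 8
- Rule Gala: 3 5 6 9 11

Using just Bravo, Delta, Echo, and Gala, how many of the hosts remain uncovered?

Union of Bravo, Delta, Echo, Gala = {3, 4, 5, 6, 8, 9, 11}.
Not covered: 2, 7, 10 — 3 hosts.

3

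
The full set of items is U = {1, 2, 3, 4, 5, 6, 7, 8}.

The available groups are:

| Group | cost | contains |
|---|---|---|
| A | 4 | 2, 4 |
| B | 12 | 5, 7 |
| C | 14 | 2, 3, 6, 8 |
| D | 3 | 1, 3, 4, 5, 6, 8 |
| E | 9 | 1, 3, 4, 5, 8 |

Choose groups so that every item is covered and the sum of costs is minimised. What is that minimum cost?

19

A, B, D together cover every item (A ∪ B ∪ D = {1, 2, 3, 4, 5, 6, 7, 8}); total cost 4 + 12 + 3 = 19.
No covering selection has total cost below 19.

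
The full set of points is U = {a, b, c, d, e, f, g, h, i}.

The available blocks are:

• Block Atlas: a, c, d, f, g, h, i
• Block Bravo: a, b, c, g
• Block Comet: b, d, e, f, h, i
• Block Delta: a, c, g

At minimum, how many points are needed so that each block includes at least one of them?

2

T = {a, b} meets every block (each contains at least one member of T), and |T| = 2.
The blocks Comet, Delta are pairwise disjoint, so any hitting set needs a separate point for each — at least 2. Hence 2 is optimal.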